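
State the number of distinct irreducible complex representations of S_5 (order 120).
7

Proof sketch: The number of irreducible complex representations of a finite group equals its number of conjugacy classes. Conjugacy classes in S_5 correspond to cycle types, i.e. partitions of 5; there are p(5) = 7 of them, so S_5 (order 120) has exactly 7 irreducible complex representations.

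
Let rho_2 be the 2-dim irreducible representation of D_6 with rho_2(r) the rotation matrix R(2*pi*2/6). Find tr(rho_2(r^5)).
chi_{rho_2}(r^5) = 2*cos(2*pi*2*5/6) = -1

Details: rho_2(r^5) is rotation by angle 2*pi*2*5/6, whose trace is 2*cos(2*pi*2*5/6) = -1.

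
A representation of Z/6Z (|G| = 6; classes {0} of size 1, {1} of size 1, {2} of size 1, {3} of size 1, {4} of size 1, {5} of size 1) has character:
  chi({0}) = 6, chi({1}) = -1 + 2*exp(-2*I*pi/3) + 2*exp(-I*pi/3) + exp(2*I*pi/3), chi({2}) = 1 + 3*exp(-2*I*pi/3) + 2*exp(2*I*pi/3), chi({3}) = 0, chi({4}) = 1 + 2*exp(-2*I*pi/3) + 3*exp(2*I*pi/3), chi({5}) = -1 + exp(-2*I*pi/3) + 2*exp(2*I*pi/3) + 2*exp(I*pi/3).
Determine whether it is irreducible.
Not irreducible (reducible): <chi, chi> = 10 > 1.

Why: <chi, chi> = (1/|G|) sum_C |C| * |chi(C)|^2 = (1/6)[1*|6|^2 + 1*|-1 + 2*exp(-2*I*pi/3) + 2*exp(-I*pi/3) + exp(2*I*pi/3)|^2 + 1*|1 + 3*exp(-2*I*pi/3) + 2*exp(2*I*pi/3)|^2 + 1*|0|^2 + 1*|1 + 2*exp(-2*I*pi/3) + 3*exp(2*I*pi/3)|^2 + 1*|-1 + exp(-2*I*pi/3) + 2*exp(2*I*pi/3) + 2*exp(I*pi/3)|^2]
  = (1/6)[(36) + (9) + (3) + (0) + (3) + (9)] = 60/6 = 10.
(Exp terms are combined using exp(i*s)*conj(exp(i*t)) = exp(i*(s-t)), and sums of them are collapsed using the identity that for every m > 1 the m distinct m-th roots of unity sum to 0, e.g. 1 + exp(2*I*pi/3) + exp(-2*I*pi/3) = 0.)
A character is irreducible iff <chi, chi> = 1, so this representation is reducible.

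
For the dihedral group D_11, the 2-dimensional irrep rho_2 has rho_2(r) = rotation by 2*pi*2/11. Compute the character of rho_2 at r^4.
chi_{rho_2}(r^4) = 2*cos(2*pi*2*4/11) = -2*cos(5*pi/11)

Reasoning: rho_2(r^4) is rotation by angle 2*pi*2*4/11, whose trace is 2*cos(2*pi*2*4/11) = -2*cos(5*pi/11).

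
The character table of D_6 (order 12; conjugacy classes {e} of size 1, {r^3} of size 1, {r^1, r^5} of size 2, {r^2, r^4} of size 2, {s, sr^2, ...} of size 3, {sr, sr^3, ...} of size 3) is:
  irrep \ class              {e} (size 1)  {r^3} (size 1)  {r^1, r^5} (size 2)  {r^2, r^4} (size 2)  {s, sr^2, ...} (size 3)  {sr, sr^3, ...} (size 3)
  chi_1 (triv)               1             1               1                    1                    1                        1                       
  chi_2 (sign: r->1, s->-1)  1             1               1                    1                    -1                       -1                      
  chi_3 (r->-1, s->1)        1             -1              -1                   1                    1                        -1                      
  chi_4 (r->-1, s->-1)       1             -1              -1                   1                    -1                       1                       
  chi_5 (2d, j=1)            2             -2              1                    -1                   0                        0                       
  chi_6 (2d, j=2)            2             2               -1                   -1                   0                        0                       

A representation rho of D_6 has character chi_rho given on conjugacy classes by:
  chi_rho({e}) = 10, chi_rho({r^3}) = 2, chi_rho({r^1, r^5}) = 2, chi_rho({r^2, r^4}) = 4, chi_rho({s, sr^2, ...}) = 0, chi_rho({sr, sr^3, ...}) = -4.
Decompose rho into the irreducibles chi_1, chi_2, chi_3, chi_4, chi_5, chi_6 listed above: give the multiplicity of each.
Multiplicities: chi_1: 1, chi_2: 3, chi_3: 2, chi_4: 0, chi_5: 1, chi_6: 1.

Explanation: Use <chi_rho, chi> = (1/|G|) sum_C |C| * chi_rho(C) * conj(chi(C)) with |G| = 12 for each irreducible chi in the table:
  <chi_rho, chi_1> = (1/12)[1*(10)*conj(1) + 1*(2)*conj(1) + 2*(2)*conj(1) + 2*(4)*conj(1) + 3*(0)*conj(1) + 3*(-4)*conj(1)]
      = (1/12)[(10) + (2) + (4) + (8) + (0) + (-12)] = 12/12 = 1
  <chi_rho, chi_2> = (1/12)[1*(10)*conj(1) + 1*(2)*conj(1) + 2*(2)*conj(1) + 2*(4)*conj(1) + 3*(0)*conj(-1) + 3*(-4)*conj(-1)]
      = (1/12)[(10) + (2) + (4) + (8) + (0) + (12)] = 36/12 = 3
  <chi_rho, chi_3> = (1/12)[1*(10)*conj(1) + 1*(2)*conj(-1) + 2*(2)*conj(-1) + 2*(4)*conj(1) + 3*(0)*conj(1) + 3*(-4)*conj(-1)]
      = (1/12)[(10) + (-2) + (-4) + (8) + (0) + (12)] = 24/12 = 2
  <chi_rho, chi_4> = (1/12)[1*(10)*conj(1) + 1*(2)*conj(-1) + 2*(2)*conj(-1) + 2*(4)*conj(1) + 3*(0)*conj(-1) + 3*(-4)*conj(1)]
      = (1/12)[(10) + (-2) + (-4) + (8) + (0) + (-12)] = 0/12 = 0
  <chi_rho, chi_5> = (1/12)[1*(10)*conj(2) + 1*(2)*conj(-2) + 2*(2)*conj(1) + 2*(4)*conj(-1) + 3*(0)*conj(0) + 3*(-4)*conj(0)]
      = (1/12)[(20) + (-4) + (4) + (-8) + (0) + (0)] = 12/12 = 1
  <chi_rho, chi_6> = (1/12)[1*(10)*conj(2) + 1*(2)*conj(2) + 2*(2)*conj(-1) + 2*(4)*conj(-1) + 3*(0)*conj(0) + 3*(-4)*conj(0)]
      = (1/12)[(20) + (4) + (-4) + (-8) + (0) + (0)] = 12/12 = 1
Dimension check: dim(rho) = sum (mult * dim) = 1*1 + 3*1 + 2*1 + 0*1 + 1*2 + 1*2 = 10 = chi_rho(e) = 10.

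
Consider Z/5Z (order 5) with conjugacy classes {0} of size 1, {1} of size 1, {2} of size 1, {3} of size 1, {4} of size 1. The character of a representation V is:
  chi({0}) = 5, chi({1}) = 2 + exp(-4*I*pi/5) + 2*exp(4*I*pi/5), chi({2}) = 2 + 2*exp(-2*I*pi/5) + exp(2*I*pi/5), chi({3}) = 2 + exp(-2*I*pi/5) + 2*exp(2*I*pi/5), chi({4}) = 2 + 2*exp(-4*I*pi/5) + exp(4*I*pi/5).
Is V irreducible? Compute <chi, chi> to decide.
Not irreducible (reducible): <chi, chi> = 9 > 1.

Working: <chi, chi> = (1/|G|) sum_C |C| * |chi(C)|^2 = (1/5)[1*|5|^2 + 1*|2 + exp(-4*I*pi/5) + 2*exp(4*I*pi/5)|^2 + 1*|2 + 2*exp(-2*I*pi/5) + exp(2*I*pi/5)|^2 + 1*|2 + exp(-2*I*pi/5) + 2*exp(2*I*pi/5)|^2 + 1*|2 + 2*exp(-4*I*pi/5) + exp(4*I*pi/5)|^2]
  = (1/5)[(25) + (9 + 6*exp(-4*I*pi/5) + 2*exp(-2*I*pi/5) + 2*exp(2*I*pi/5) + 6*exp(4*I*pi/5)) + (9 + 6*exp(-2*I*pi/5) + 2*exp(-4*I*pi/5) + 2*exp(4*I*pi/5) + 6*exp(2*I*pi/5)) + (9 + 6*exp(-2*I*pi/5) + 2*exp(-4*I*pi/5) + 2*exp(4*I*pi/5) + 6*exp(2*I*pi/5)) + (9 + 6*exp(-4*I*pi/5) + 2*exp(-2*I*pi/5) + 2*exp(2*I*pi/5) + 6*exp(4*I*pi/5))] = 45/5 = 9.
(Exp terms are combined using exp(i*s)*conj(exp(i*t)) = exp(i*(s-t)), and sums of them are collapsed using the identity that for every m > 1 the m distinct m-th roots of unity sum to 0, e.g. 1 + exp(2*I*pi/3) + exp(-2*I*pi/3) = 0.)
A character is irreducible iff <chi, chi> = 1, so this representation is reducible.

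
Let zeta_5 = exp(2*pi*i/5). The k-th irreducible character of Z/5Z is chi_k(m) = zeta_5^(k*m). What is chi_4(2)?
chi_4(2) = zeta_5^8 = exp(-4*I*pi/5)

Proof sketch: chi_4(2) = zeta_5^(4*2) = zeta_5^8. Since zeta_5^5 = 1, this equals zeta_5^3 = exp(2*pi*i*3/5) = exp(-4*I*pi/5).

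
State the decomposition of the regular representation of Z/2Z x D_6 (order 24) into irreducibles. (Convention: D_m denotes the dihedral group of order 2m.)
Each irreducible V_i of dimension d_i appears with multiplicity d_i, i.e. rho_reg = (direct sum over all irreducibles V_i) d_i V_i. The irreducible dimensions for Z/2Z x D_6 are 1, 1, 1, 1, 1, 1, 1, 1, 2, 2, 2, 2: 8 irreducibles of dimension 1, each with multiplicity 1; 4 irreducibles of dimension 2, each with multiplicity 2. Total dimension 8*1*1 + 4*2*2 = 24 = |G|.

Working: General theorem: in the regular representation of a finite group G, each irreducible appears with multiplicity equal to its dimension. Check: dim(rho_reg) = sum d_i^2 = 1 + 1 + 1 + 1 + 1 + 1 + 1 + 1 + 4 + 4 + 4 + 4 = 24 = |G|.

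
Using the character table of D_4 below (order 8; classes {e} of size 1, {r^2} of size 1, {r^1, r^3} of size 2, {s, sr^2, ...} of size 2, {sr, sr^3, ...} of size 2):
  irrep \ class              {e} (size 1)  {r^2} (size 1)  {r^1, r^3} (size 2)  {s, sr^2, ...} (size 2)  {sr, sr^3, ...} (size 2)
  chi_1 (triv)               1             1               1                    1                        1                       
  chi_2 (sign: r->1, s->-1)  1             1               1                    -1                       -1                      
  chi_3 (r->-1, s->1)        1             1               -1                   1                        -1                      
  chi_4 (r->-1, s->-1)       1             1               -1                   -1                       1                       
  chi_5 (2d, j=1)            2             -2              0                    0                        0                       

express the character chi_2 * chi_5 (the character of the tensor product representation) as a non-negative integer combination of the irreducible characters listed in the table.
chi_2 tensor chi_5 = chi_5 (all other irreducibles have multiplicity 0).

Argument: The character of a tensor product is the pointwise product (chi_2 * chi_5)(C) = chi_2(C) * chi_5(C):
  {e}: (1)*(2), {r^2}: (1)*(-2), {r^1, r^3}: (1)*(0), {s, sr^2, ...}: (-1)*(0), {sr, sr^3, ...}: (-1)*(0)
so (chi_2 * chi_5) takes values
  {e} -> 2, {r^2} -> -2, {r^1, r^3} -> 0, {s, sr^2, ...} -> 0, {sr, sr^3, ...} -> 0.
Now take the inner product of this character with each irreducible chi from the table, <chi_2*chi_5, chi> = (1/8) sum_C |C| (chi_2*chi_5)(C) conj(chi(C)):
  <chi_2*chi_5, chi_1> = (1/8)[1*(2)*conj(1) + 1*(-2)*conj(1) + 2*(0)*conj(1) + 2*(0)*conj(1) + 2*(0)*conj(1)]
      = (1/8)[(2) + (-2) + (0) + (0) + (0)] = 0/8 = 0
  <chi_2*chi_5, chi_2> = (1/8)[1*(2)*conj(1) + 1*(-2)*conj(1) + 2*(0)*conj(1) + 2*(0)*conj(-1) + 2*(0)*conj(-1)]
      = (1/8)[(2) + (-2) + (0) + (0) + (0)] = 0/8 = 0
  <chi_2*chi_5, chi_3> = (1/8)[1*(2)*conj(1) + 1*(-2)*conj(1) + 2*(0)*conj(-1) + 2*(0)*conj(1) + 2*(0)*conj(-1)]
      = (1/8)[(2) + (-2) + (0) + (0) + (0)] = 0/8 = 0
  <chi_2*chi_5, chi_4> = (1/8)[1*(2)*conj(1) + 1*(-2)*conj(1) + 2*(0)*conj(-1) + 2*(0)*conj(-1) + 2*(0)*conj(1)]
      = (1/8)[(2) + (-2) + (0) + (0) + (0)] = 0/8 = 0
  <chi_2*chi_5, chi_5> = (1/8)[1*(2)*conj(2) + 1*(-2)*conj(-2) + 2*(0)*conj(0) + 2*(0)*conj(0) + 2*(0)*conj(0)]
      = (1/8)[(4) + (4) + (0) + (0) + (0)] = 8/8 = 1
Hence the multiplicities are chi_5: 1. Dimension check: dim(chi_2)*dim(chi_5) = 1*2 = 2 and sum (mult * dim) = 1*2 = 2.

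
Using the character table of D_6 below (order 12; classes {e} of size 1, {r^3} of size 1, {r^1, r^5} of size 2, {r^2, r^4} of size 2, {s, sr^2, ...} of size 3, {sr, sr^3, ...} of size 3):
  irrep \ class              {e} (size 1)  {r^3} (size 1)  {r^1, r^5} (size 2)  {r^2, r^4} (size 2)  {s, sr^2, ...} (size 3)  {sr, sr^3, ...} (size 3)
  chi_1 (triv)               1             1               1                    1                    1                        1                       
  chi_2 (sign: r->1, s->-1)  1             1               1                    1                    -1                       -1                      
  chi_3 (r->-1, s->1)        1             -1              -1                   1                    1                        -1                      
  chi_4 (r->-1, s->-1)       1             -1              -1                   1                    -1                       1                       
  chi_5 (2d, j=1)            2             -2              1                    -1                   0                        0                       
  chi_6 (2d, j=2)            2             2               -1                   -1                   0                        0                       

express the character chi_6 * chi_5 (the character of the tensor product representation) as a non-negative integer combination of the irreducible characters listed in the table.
chi_6 tensor chi_5 = chi_3 + chi_4 + chi_5 (all other irreducibles have multiplicity 0).

Reasoning: The character of a tensor product is the pointwise product (chi_6 * chi_5)(C) = chi_6(C) * chi_5(C):
  {e}: (2)*(2), {r^3}: (2)*(-2), {r^1, r^5}: (-1)*(1), {r^2, r^4}: (-1)*(-1), {s, sr^2, ...}: (0)*(0), {sr, sr^3, ...}: (0)*(0)
so (chi_6 * chi_5) takes values
  {e} -> 4, {r^3} -> -4, {r^1, r^5} -> -1, {r^2, r^4} -> 1, {s, sr^2, ...} -> 0, {sr, sr^3, ...} -> 0.
Now take the inner product of this character with each irreducible chi from the table, <chi_6*chi_5, chi> = (1/12) sum_C |C| (chi_6*chi_5)(C) conj(chi(C)):
  <chi_6*chi_5, chi_1> = (1/12)[1*(4)*conj(1) + 1*(-4)*conj(1) + 2*(-1)*conj(1) + 2*(1)*conj(1) + 3*(0)*conj(1) + 3*(0)*conj(1)]
      = (1/12)[(4) + (-4) + (-2) + (2) + (0) + (0)] = 0/12 = 0
  <chi_6*chi_5, chi_2> = (1/12)[1*(4)*conj(1) + 1*(-4)*conj(1) + 2*(-1)*conj(1) + 2*(1)*conj(1) + 3*(0)*conj(-1) + 3*(0)*conj(-1)]
      = (1/12)[(4) + (-4) + (-2) + (2) + (0) + (0)] = 0/12 = 0
  <chi_6*chi_5, chi_3> = (1/12)[1*(4)*conj(1) + 1*(-4)*conj(-1) + 2*(-1)*conj(-1) + 2*(1)*conj(1) + 3*(0)*conj(1) + 3*(0)*conj(-1)]
      = (1/12)[(4) + (4) + (2) + (2) + (0) + (0)] = 12/12 = 1
  <chi_6*chi_5, chi_4> = (1/12)[1*(4)*conj(1) + 1*(-4)*conj(-1) + 2*(-1)*conj(-1) + 2*(1)*conj(1) + 3*(0)*conj(-1) + 3*(0)*conj(1)]
      = (1/12)[(4) + (4) + (2) + (2) + (0) + (0)] = 12/12 = 1
  <chi_6*chi_5, chi_5> = (1/12)[1*(4)*conj(2) + 1*(-4)*conj(-2) + 2*(-1)*conj(1) + 2*(1)*conj(-1) + 3*(0)*conj(0) + 3*(0)*conj(0)]
      = (1/12)[(8) + (8) + (-2) + (-2) + (0) + (0)] = 12/12 = 1
  <chi_6*chi_5, chi_6> = (1/12)[1*(4)*conj(2) + 1*(-4)*conj(2) + 2*(-1)*conj(-1) + 2*(1)*conj(-1) + 3*(0)*conj(0) + 3*(0)*conj(0)]
      = (1/12)[(8) + (-8) + (2) + (-2) + (0) + (0)] = 0/12 = 0
Hence the multiplicities are chi_3: 1, chi_4: 1, chi_5: 1. Dimension check: dim(chi_6)*dim(chi_5) = 2*2 = 4 and sum (mult * dim) = 1*1 + 1*1 + 1*2 = 4.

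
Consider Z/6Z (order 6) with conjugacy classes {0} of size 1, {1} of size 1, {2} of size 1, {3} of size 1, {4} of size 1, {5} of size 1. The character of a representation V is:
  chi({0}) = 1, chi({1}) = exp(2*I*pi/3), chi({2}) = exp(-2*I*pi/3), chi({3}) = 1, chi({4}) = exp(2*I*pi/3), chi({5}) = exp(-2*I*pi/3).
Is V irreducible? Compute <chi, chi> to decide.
Irreducible: <chi, chi> = 1.

Argument: <chi, chi> = (1/|G|) sum_C |C| * |chi(C)|^2 = (1/6)[1*|1|^2 + 1*|exp(2*I*pi/3)|^2 + 1*|exp(-2*I*pi/3)|^2 + 1*|1|^2 + 1*|exp(2*I*pi/3)|^2 + 1*|exp(-2*I*pi/3)|^2]
  = (1/6)[(1) + (1) + (1) + (1) + (1) + (1)] = 6/6 = 1.
(Exp terms are combined using exp(i*s)*conj(exp(i*t)) = exp(i*(s-t)), and sums of them are collapsed using the identity that for every m > 1 the m distinct m-th roots of unity sum to 0, e.g. 1 + exp(2*I*pi/3) + exp(-2*I*pi/3) = 0.)
A character is irreducible iff <chi, chi> = 1, so this representation is irreducible.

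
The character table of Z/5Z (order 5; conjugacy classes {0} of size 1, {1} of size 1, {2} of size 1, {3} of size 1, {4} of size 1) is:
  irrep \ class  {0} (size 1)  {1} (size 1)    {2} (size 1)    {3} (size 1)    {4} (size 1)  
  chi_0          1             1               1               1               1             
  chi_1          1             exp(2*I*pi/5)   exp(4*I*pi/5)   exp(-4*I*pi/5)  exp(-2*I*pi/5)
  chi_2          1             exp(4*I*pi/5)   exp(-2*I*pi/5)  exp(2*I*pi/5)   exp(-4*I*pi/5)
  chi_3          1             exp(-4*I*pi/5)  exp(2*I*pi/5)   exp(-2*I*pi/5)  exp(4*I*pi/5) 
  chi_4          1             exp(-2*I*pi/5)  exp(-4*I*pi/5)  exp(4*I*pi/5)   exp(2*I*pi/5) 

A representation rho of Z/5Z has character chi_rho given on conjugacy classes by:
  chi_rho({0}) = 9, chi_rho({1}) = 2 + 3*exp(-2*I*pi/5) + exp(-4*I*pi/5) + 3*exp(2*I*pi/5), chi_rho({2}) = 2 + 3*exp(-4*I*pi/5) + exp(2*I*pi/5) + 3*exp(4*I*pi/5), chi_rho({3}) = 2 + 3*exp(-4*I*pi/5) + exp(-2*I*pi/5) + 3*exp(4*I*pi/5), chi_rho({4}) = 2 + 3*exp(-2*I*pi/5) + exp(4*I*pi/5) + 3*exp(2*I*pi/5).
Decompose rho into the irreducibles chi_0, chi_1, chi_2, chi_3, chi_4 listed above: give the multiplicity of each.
Multiplicities: chi_0: 2, chi_1: 3, chi_2: 0, chi_3: 1, chi_4: 3.

Justification: Use <chi_rho, chi> = (1/|G|) sum_C |C| * chi_rho(C) * conj(chi(C)) with |G| = 5 for each irreducible chi in the table:
  <chi_rho, chi_0> = (1/5)[1*(9)*conj(1) + 1*(2 + 3*exp(-2*I*pi/5) + exp(-4*I*pi/5) + 3*exp(2*I*pi/5))*conj(1) + 1*(2 + 3*exp(-4*I*pi/5) + exp(2*I*pi/5) + 3*exp(4*I*pi/5))*conj(1) + 1*(2 + 3*exp(-4*I*pi/5) + exp(-2*I*pi/5) + 3*exp(4*I*pi/5))*conj(1) + 1*(2 + 3*exp(-2*I*pi/5) + exp(4*I*pi/5) + 3*exp(2*I*pi/5))*conj(1)]
      = (1/5)[(9) + (2 + 3*exp(-2*I*pi/5) + exp(-4*I*pi/5) + 3*exp(2*I*pi/5)) + (2 + 3*exp(-4*I*pi/5) + exp(2*I*pi/5) + 3*exp(4*I*pi/5)) + (2 + 3*exp(-4*I*pi/5) + exp(-2*I*pi/5) + 3*exp(4*I*pi/5)) + (2 + 3*exp(-2*I*pi/5) + exp(4*I*pi/5) + 3*exp(2*I*pi/5))] = 10/5 = 2
  <chi_rho, chi_1> = (1/5)[1*(9)*conj(1) + 1*(2 + 3*exp(-2*I*pi/5) + exp(-4*I*pi/5) + 3*exp(2*I*pi/5))*conj(exp(2*I*pi/5)) + 1*(2 + 3*exp(-4*I*pi/5) + exp(2*I*pi/5) + 3*exp(4*I*pi/5))*conj(exp(4*I*pi/5)) + 1*(2 + 3*exp(-4*I*pi/5) + exp(-2*I*pi/5) + 3*exp(4*I*pi/5))*conj(exp(-4*I*pi/5)) + 1*(2 + 3*exp(-2*I*pi/5) + exp(4*I*pi/5) + 3*exp(2*I*pi/5))*conj(exp(-2*I*pi/5))]
      = (1/5)[(9) + (3 + 2*exp(-2*I*pi/5) + 3*exp(-4*I*pi/5) + exp(4*I*pi/5)) + (3 + 2*exp(-4*I*pi/5) + exp(-2*I*pi/5) + 3*exp(2*I*pi/5)) + (3 + 3*exp(-2*I*pi/5) + exp(2*I*pi/5) + 2*exp(4*I*pi/5)) + (3 + exp(-4*I*pi/5) + 3*exp(4*I*pi/5) + 2*exp(2*I*pi/5))] = 15/5 = 3
  <chi_rho, chi_2> = (1/5)[1*(9)*conj(1) + 1*(2 + 3*exp(-2*I*pi/5) + exp(-4*I*pi/5) + 3*exp(2*I*pi/5))*conj(exp(4*I*pi/5)) + 1*(2 + 3*exp(-4*I*pi/5) + exp(2*I*pi/5) + 3*exp(4*I*pi/5))*conj(exp(-2*I*pi/5)) + 1*(2 + 3*exp(-4*I*pi/5) + exp(-2*I*pi/5) + 3*exp(4*I*pi/5))*conj(exp(2*I*pi/5)) + 1*(2 + 3*exp(-2*I*pi/5) + exp(4*I*pi/5) + 3*exp(2*I*pi/5))*conj(exp(-4*I*pi/5))]
      = (1/5)[(9) + (3*exp(-2*I*pi/5) + 2*exp(-4*I*pi/5) + exp(2*I*pi/5) + 3*exp(4*I*pi/5)) + (3*exp(-2*I*pi/5) + 3*exp(-4*I*pi/5) + exp(4*I*pi/5) + 2*exp(2*I*pi/5)) + (2*exp(-2*I*pi/5) + exp(-4*I*pi/5) + 3*exp(4*I*pi/5) + 3*exp(2*I*pi/5)) + (3*exp(-4*I*pi/5) + exp(-2*I*pi/5) + 2*exp(4*I*pi/5) + 3*exp(2*I*pi/5))] = 0/5 = 0
  <chi_rho, chi_3> = (1/5)[1*(9)*conj(1) + 1*(2 + 3*exp(-2*I*pi/5) + exp(-4*I*pi/5) + 3*exp(2*I*pi/5))*conj(exp(-4*I*pi/5)) + 1*(2 + 3*exp(-4*I*pi/5) + exp(2*I*pi/5) + 3*exp(4*I*pi/5))*conj(exp(2*I*pi/5)) + 1*(2 + 3*exp(-4*I*pi/5) + exp(-2*I*pi/5) + 3*exp(4*I*pi/5))*conj(exp(-2*I*pi/5)) + 1*(2 + 3*exp(-2*I*pi/5) + exp(4*I*pi/5) + 3*exp(2*I*pi/5))*conj(exp(4*I*pi/5))]
      = (1/5)[(9) + (1 + 3*exp(-4*I*pi/5) + 2*exp(4*I*pi/5) + 3*exp(2*I*pi/5)) + (1 + 2*exp(-2*I*pi/5) + 3*exp(4*I*pi/5) + 3*exp(2*I*pi/5)) + (1 + 3*exp(-2*I*pi/5) + 3*exp(-4*I*pi/5) + 2*exp(2*I*pi/5)) + (1 + 3*exp(-2*I*pi/5) + 2*exp(-4*I*pi/5) + 3*exp(4*I*pi/5))] = 5/5 = 1
  <chi_rho, chi_4> = (1/5)[1*(9)*conj(1) + 1*(2 + 3*exp(-2*I*pi/5) + exp(-4*I*pi/5) + 3*exp(2*I*pi/5))*conj(exp(-2*I*pi/5)) + 1*(2 + 3*exp(-4*I*pi/5) + exp(2*I*pi/5) + 3*exp(4*I*pi/5))*conj(exp(-4*I*pi/5)) + 1*(2 + 3*exp(-4*I*pi/5) + exp(-2*I*pi/5) + 3*exp(4*I*pi/5))*conj(exp(4*I*pi/5)) + 1*(2 + 3*exp(-2*I*pi/5) + exp(4*I*pi/5) + 3*exp(2*I*pi/5))*conj(exp(2*I*pi/5))]
      = (1/5)[(9) + (3 + exp(-2*I*pi/5) + 3*exp(4*I*pi/5) + 2*exp(2*I*pi/5)) + (3 + 3*exp(-2*I*pi/5) + exp(-4*I*pi/5) + 2*exp(4*I*pi/5)) + (3 + 2*exp(-4*I*pi/5) + exp(4*I*pi/5) + 3*exp(2*I*pi/5)) + (3 + 2*exp(-2*I*pi/5) + 3*exp(-4*I*pi/5) + exp(2*I*pi/5))] = 15/5 = 3
(Exp terms are combined using exp(i*s)*conj(exp(i*t)) = exp(i*(s-t)), and sums of them are collapsed using the identity that for every m > 1 the m distinct m-th roots of unity sum to 0, e.g. 1 + exp(2*I*pi/3) + exp(-2*I*pi/3) = 0.)
Dimension check: dim(rho) = sum (mult * dim) = 2*1 + 3*1 + 0*1 + 1*1 + 3*1 = 9 = chi_rho(e) = 9.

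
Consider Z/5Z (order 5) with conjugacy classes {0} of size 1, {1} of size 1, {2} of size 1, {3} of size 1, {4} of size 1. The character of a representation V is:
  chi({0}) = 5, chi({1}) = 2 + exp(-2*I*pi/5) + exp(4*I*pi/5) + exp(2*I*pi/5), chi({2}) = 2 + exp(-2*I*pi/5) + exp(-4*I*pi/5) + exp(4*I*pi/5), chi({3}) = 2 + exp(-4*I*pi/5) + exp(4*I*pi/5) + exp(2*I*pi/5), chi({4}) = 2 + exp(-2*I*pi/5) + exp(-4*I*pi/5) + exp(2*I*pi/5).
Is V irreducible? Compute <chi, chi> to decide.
Not irreducible (reducible): <chi, chi> = 7 > 1.

Proof sketch: <chi, chi> = (1/|G|) sum_C |C| * |chi(C)|^2 = (1/5)[1*|5|^2 + 1*|2 + exp(-2*I*pi/5) + exp(4*I*pi/5) + exp(2*I*pi/5)|^2 + 1*|2 + exp(-2*I*pi/5) + exp(-4*I*pi/5) + exp(4*I*pi/5)|^2 + 1*|2 + exp(-4*I*pi/5) + exp(4*I*pi/5) + exp(2*I*pi/5)|^2 + 1*|2 + exp(-2*I*pi/5) + exp(-4*I*pi/5) + exp(2*I*pi/5)|^2]
  = (1/5)[(25) + (7 + 5*exp(-2*I*pi/5) + 4*exp(-4*I*pi/5) + 4*exp(4*I*pi/5) + 5*exp(2*I*pi/5)) + (7 + 4*exp(-2*I*pi/5) + 5*exp(-4*I*pi/5) + 5*exp(4*I*pi/5) + 4*exp(2*I*pi/5)) + (7 + 4*exp(-2*I*pi/5) + 5*exp(-4*I*pi/5) + 5*exp(4*I*pi/5) + 4*exp(2*I*pi/5)) + (7 + 5*exp(-2*I*pi/5) + 4*exp(-4*I*pi/5) + 4*exp(4*I*pi/5) + 5*exp(2*I*pi/5))] = 35/5 = 7.
(Exp terms are combined using exp(i*s)*conj(exp(i*t)) = exp(i*(s-t)), and sums of them are collapsed using the identity that for every m > 1 the m distinct m-th roots of unity sum to 0, e.g. 1 + exp(2*I*pi/3) + exp(-2*I*pi/3) = 0.)
A character is irreducible iff <chi, chi> = 1, so this representation is reducible.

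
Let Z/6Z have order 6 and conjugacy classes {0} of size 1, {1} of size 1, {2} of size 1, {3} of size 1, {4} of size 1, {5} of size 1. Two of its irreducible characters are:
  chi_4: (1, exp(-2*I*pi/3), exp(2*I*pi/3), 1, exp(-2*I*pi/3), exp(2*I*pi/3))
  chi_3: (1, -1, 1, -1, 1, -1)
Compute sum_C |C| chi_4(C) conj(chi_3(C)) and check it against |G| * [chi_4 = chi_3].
Sum = 0; so <chi_4, chi_3> = 0 (distinct irreducibles are orthogonal).

Compute term by term over conjugacy classes (|C| * chi_4(C) * conj(chi_3(C))):
  1*(1)*conj(1) + 1*(exp(-2*I*pi/3))*conj(-1) + 1*(exp(2*I*pi/3))*conj(1) + 1*(1)*conj(-1) + 1*(exp(-2*I*pi/3))*conj(1) + 1*(exp(2*I*pi/3))*conj(-1)
  = (1) + (-exp(-2*I*pi/3)) + (exp(2*I*pi/3)) + (-1) + (exp(-2*I*pi/3)) + (-exp(2*I*pi/3))
  = 0.
(Exp terms are combined using exp(i*s)*conj(exp(i*t)) = exp(i*(s-t)), and sums of them are collapsed using the identity that for every m > 1 the m distinct m-th roots of unity sum to 0, e.g. 1 + exp(2*I*pi/3) + exp(-2*I*pi/3) = 0.)
Dividing by |G| = 6 gives 0/6 = 0, matching the row-orthogonality relation <chi_4, chi_3> = [chi_4 = chi_3].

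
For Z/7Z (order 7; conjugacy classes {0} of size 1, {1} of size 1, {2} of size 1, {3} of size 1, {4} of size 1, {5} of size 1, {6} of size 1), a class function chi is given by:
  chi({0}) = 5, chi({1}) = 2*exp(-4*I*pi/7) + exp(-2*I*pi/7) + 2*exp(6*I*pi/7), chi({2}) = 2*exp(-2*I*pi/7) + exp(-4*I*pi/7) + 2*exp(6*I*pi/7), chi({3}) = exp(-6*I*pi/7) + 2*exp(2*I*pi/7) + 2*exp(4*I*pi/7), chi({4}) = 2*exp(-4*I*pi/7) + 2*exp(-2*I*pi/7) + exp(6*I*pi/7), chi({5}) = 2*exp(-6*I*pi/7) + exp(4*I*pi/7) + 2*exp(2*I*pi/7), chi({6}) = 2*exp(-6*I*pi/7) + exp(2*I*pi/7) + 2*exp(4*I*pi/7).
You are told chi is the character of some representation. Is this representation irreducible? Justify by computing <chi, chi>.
Not irreducible (reducible): <chi, chi> = 9 > 1.

Derivation: <chi, chi> = (1/|G|) sum_C |C| * |chi(C)|^2 = (1/7)[1*|5|^2 + 1*|2*exp(-4*I*pi/7) + exp(-2*I*pi/7) + 2*exp(6*I*pi/7)|^2 + 1*|2*exp(-2*I*pi/7) + exp(-4*I*pi/7) + 2*exp(6*I*pi/7)|^2 + 1*|exp(-6*I*pi/7) + 2*exp(2*I*pi/7) + 2*exp(4*I*pi/7)|^2 + 1*|2*exp(-4*I*pi/7) + 2*exp(-2*I*pi/7) + exp(6*I*pi/7)|^2 + 1*|2*exp(-6*I*pi/7) + exp(4*I*pi/7) + 2*exp(2*I*pi/7)|^2 + 1*|2*exp(-6*I*pi/7) + exp(2*I*pi/7) + 2*exp(4*I*pi/7)|^2]
  = (1/7)[(25) + (9 + 4*exp(-4*I*pi/7) + 2*exp(-2*I*pi/7) + 2*exp(-6*I*pi/7) + 2*exp(6*I*pi/7) + 2*exp(2*I*pi/7) + 4*exp(4*I*pi/7)) + (9 + 2*exp(-4*I*pi/7) + 4*exp(-6*I*pi/7) + 2*exp(-2*I*pi/7) + 2*exp(2*I*pi/7) + 4*exp(6*I*pi/7) + 2*exp(4*I*pi/7)) + (9 + 4*exp(-2*I*pi/7) + 2*exp(-4*I*pi/7) + 2*exp(-6*I*pi/7) + 2*exp(6*I*pi/7) + 2*exp(4*I*pi/7) + 4*exp(2*I*pi/7)) + (9 + 4*exp(-2*I*pi/7) + 2*exp(-4*I*pi/7) + 2*exp(-6*I*pi/7) + 2*exp(6*I*pi/7) + 2*exp(4*I*pi/7) + 4*exp(2*I*pi/7)) + (9 + 2*exp(-4*I*pi/7) + 4*exp(-6*I*pi/7) + 2*exp(-2*I*pi/7) + 2*exp(2*I*pi/7) + 4*exp(6*I*pi/7) + 2*exp(4*I*pi/7)) + (9 + 4*exp(-4*I*pi/7) + 2*exp(-2*I*pi/7) + 2*exp(-6*I*pi/7) + 2*exp(6*I*pi/7) + 2*exp(2*I*pi/7) + 4*exp(4*I*pi/7))] = 63/7 = 9.
(Exp terms are combined using exp(i*s)*conj(exp(i*t)) = exp(i*(s-t)), and sums of them are collapsed using the identity that for every m > 1 the m distinct m-th roots of unity sum to 0, e.g. 1 + exp(2*I*pi/3) + exp(-2*I*pi/3) = 0.)
A character is irreducible iff <chi, chi> = 1, so this representation is reducible.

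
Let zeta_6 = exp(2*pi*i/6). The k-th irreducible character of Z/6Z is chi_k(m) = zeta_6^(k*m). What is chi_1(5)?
chi_1(5) = zeta_6^5 = exp(-I*pi/3)

Solution. chi_1(5) = zeta_6^(1*5) = zeta_6^5. Since zeta_6^6 = 1, this equals zeta_6^5 = exp(2*pi*i*5/6) = exp(-I*pi/3).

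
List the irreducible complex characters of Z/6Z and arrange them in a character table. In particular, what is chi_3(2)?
Character table of Z/6Z (irreps indexed chi_0,...,chi_5 with chi_k(m) = zeta_6^(k*m), zeta_6 = exp(2*pi*i/6)):
  irrep \ class  {0} (size 1)  {1} (size 1)    {2} (size 1)    {3} (size 1)  {4} (size 1)    {5} (size 1)  
  chi_0          1             1               1               1             1               1             
  chi_1          1             exp(I*pi/3)     exp(2*I*pi/3)   -1            exp(-2*I*pi/3)  exp(-I*pi/3)  
  chi_2          1             exp(2*I*pi/3)   exp(-2*I*pi/3)  1             exp(2*I*pi/3)   exp(-2*I*pi/3)
  chi_3          1             -1              1               -1            1               -1            
  chi_4          1             exp(-2*I*pi/3)  exp(2*I*pi/3)   1             exp(-2*I*pi/3)  exp(2*I*pi/3) 
  chi_5          1             exp(-I*pi/3)    exp(-2*I*pi/3)  -1            exp(2*I*pi/3)   exp(I*pi/3)   

Spot check: chi_3(2) = zeta_6^(3*2) = zeta_6^6 = 1.

Reasoning: Z/6Z is abelian, so all 6 irreducible complex representations are 1-dimensional. They are given by chi_k(m) = zeta_6^(k*m) for k = 0,...,5. Row orthogonality: sum_m chi_k(m) conj(chi_l(m)) = 6 * [k = l].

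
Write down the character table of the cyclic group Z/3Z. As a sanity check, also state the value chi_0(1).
Character table of Z/3Z (irreps indexed chi_0,...,chi_2 with chi_k(m) = zeta_3^(k*m), zeta_3 = exp(2*pi*i/3)):
  irrep \ class  {0} (size 1)  {1} (size 1)    {2} (size 1)  
  chi_0          1             1               1             
  chi_1          1             exp(2*I*pi/3)   exp(-2*I*pi/3)
  chi_2          1             exp(-2*I*pi/3)  exp(2*I*pi/3) 

Spot check: chi_0(1) = zeta_3^(0*1) = zeta_3^0 = 1.

Solution. Z/3Z is abelian, so all 3 irreducible complex representations are 1-dimensional. They are given by chi_k(m) = zeta_3^(k*m) for k = 0,...,2. Row orthogonality: sum_m chi_k(m) conj(chi_l(m)) = 3 * [k = l].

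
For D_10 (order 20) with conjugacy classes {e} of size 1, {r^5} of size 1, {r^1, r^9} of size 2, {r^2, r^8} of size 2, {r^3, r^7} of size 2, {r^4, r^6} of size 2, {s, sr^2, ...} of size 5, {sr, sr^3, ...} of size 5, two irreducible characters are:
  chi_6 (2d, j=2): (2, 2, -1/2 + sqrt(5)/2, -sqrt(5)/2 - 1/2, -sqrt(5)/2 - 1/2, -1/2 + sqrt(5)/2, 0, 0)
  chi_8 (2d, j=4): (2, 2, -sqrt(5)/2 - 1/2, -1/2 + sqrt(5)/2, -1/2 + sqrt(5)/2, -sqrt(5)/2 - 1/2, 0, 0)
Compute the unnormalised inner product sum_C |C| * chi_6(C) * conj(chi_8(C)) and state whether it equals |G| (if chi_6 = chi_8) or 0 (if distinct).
Sum = 0; so <chi_6, chi_8> = 0 (distinct irreducibles are orthogonal).

Why: Compute term by term over conjugacy classes (|C| * chi_6(C) * conj(chi_8(C))):
  1*(2)*conj(2) + 1*(2)*conj(2) + 2*(-1/2 + sqrt(5)/2)*conj(-sqrt(5)/2 - 1/2) + 2*(-sqrt(5)/2 - 1/2)*conj(-1/2 + sqrt(5)/2) + 2*(-sqrt(5)/2 - 1/2)*conj(-1/2 + sqrt(5)/2) + 2*(-1/2 + sqrt(5)/2)*conj(-sqrt(5)/2 - 1/2) + 5*(0)*conj(0) + 5*(0)*conj(0)
  = (4) + (4) + (-2) + (-2) + (-2) + (-2) + (0) + (0)
  = 0.
Dividing by |G| = 20 gives 0/20 = 0, matching the row-orthogonality relation <chi_6, chi_8> = [chi_6 = chi_8].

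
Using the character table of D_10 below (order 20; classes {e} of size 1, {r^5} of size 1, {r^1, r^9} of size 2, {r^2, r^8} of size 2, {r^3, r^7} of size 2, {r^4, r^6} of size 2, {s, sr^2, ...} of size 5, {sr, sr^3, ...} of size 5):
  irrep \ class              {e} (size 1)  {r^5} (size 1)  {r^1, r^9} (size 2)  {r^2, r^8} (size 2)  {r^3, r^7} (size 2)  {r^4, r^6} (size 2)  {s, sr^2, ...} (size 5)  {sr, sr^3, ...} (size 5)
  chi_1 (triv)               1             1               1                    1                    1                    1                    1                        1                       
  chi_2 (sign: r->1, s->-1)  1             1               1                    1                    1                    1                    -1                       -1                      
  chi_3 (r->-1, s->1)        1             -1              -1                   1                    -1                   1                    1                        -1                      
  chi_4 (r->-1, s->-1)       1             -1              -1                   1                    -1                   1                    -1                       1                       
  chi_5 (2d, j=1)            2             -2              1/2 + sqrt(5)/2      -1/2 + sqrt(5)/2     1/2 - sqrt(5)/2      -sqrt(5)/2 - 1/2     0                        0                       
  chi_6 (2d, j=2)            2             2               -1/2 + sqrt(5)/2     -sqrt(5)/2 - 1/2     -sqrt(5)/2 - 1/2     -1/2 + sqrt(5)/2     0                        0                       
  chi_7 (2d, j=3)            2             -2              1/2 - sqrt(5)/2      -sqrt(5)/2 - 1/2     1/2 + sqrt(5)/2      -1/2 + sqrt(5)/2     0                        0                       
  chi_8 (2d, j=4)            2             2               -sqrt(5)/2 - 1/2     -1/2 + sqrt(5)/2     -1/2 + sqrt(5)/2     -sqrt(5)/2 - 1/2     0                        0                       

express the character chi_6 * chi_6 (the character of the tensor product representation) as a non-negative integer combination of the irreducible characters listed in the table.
chi_6 tensor chi_6 = chi_1 + chi_2 + chi_8 (all other irreducibles have multiplicity 0).

Solution. The character of a tensor product is the pointwise product (chi_6 * chi_6)(C) = chi_6(C) * chi_6(C):
  {e}: (2)*(2), {r^5}: (2)*(2), {r^1, r^9}: (-1/2 + sqrt(5)/2)*(-1/2 + sqrt(5)/2), {r^2, r^8}: (-sqrt(5)/2 - 1/2)*(-sqrt(5)/2 - 1/2), {r^3, r^7}: (-sqrt(5)/2 - 1/2)*(-sqrt(5)/2 - 1/2), {r^4, r^6}: (-1/2 + sqrt(5)/2)*(-1/2 + sqrt(5)/2), {s, sr^2, ...}: (0)*(0), {sr, sr^3, ...}: (0)*(0)
so (chi_6 * chi_6) takes values
  {e} -> 4, {r^5} -> 4, {r^1, r^9} -> 3/2 - sqrt(5)/2, {r^2, r^8} -> sqrt(5)/2 + 3/2, {r^3, r^7} -> sqrt(5)/2 + 3/2, {r^4, r^6} -> 3/2 - sqrt(5)/2, {s, sr^2, ...} -> 0, {sr, sr^3, ...} -> 0.
Now take the inner product of this character with each irreducible chi from the table, <chi_6*chi_6, chi> = (1/20) sum_C |C| (chi_6*chi_6)(C) conj(chi(C)):
  <chi_6*chi_6, chi_1> = (1/20)[1*(4)*conj(1) + 1*(4)*conj(1) + 2*(3/2 - sqrt(5)/2)*conj(1) + 2*(sqrt(5)/2 + 3/2)*conj(1) + 2*(sqrt(5)/2 + 3/2)*conj(1) + 2*(3/2 - sqrt(5)/2)*conj(1) + 5*(0)*conj(1) + 5*(0)*conj(1)]
      = (1/20)[(4) + (4) + (3 - sqrt(5)) + (sqrt(5) + 3) + (sqrt(5) + 3) + (3 - sqrt(5)) + (0) + (0)] = 20/20 = 1
  <chi_6*chi_6, chi_2> = (1/20)[1*(4)*conj(1) + 1*(4)*conj(1) + 2*(3/2 - sqrt(5)/2)*conj(1) + 2*(sqrt(5)/2 + 3/2)*conj(1) + 2*(sqrt(5)/2 + 3/2)*conj(1) + 2*(3/2 - sqrt(5)/2)*conj(1) + 5*(0)*conj(-1) + 5*(0)*conj(-1)]
      = (1/20)[(4) + (4) + (3 - sqrt(5)) + (sqrt(5) + 3) + (sqrt(5) + 3) + (3 - sqrt(5)) + (0) + (0)] = 20/20 = 1
  <chi_6*chi_6, chi_3> = (1/20)[1*(4)*conj(1) + 1*(4)*conj(-1) + 2*(3/2 - sqrt(5)/2)*conj(-1) + 2*(sqrt(5)/2 + 3/2)*conj(1) + 2*(sqrt(5)/2 + 3/2)*conj(-1) + 2*(3/2 - sqrt(5)/2)*conj(1) + 5*(0)*conj(1) + 5*(0)*conj(-1)]
      = (1/20)[(4) + (-4) + (-3 + sqrt(5)) + (sqrt(5) + 3) + (-3 - sqrt(5)) + (3 - sqrt(5)) + (0) + (0)] = 0/20 = 0
  <chi_6*chi_6, chi_4> = (1/20)[1*(4)*conj(1) + 1*(4)*conj(-1) + 2*(3/2 - sqrt(5)/2)*conj(-1) + 2*(sqrt(5)/2 + 3/2)*conj(1) + 2*(sqrt(5)/2 + 3/2)*conj(-1) + 2*(3/2 - sqrt(5)/2)*conj(1) + 5*(0)*conj(-1) + 5*(0)*conj(1)]
      = (1/20)[(4) + (-4) + (-3 + sqrt(5)) + (sqrt(5) + 3) + (-3 - sqrt(5)) + (3 - sqrt(5)) + (0) + (0)] = 0/20 = 0
  <chi_6*chi_6, chi_5> = (1/20)[1*(4)*conj(2) + 1*(4)*conj(-2) + 2*(3/2 - sqrt(5)/2)*conj(1/2 + sqrt(5)/2) + 2*(sqrt(5)/2 + 3/2)*conj(-1/2 + sqrt(5)/2) + 2*(sqrt(5)/2 + 3/2)*conj(1/2 - sqrt(5)/2) + 2*(3/2 - sqrt(5)/2)*conj(-sqrt(5)/2 - 1/2) + 5*(0)*conj(0) + 5*(0)*conj(0)]
      = (1/20)[(8) + (-8) + (-1 + sqrt(5)) + (1 + sqrt(5)) + (-sqrt(5) - 1) + (1 - sqrt(5)) + (0) + (0)] = 0/20 = 0
  <chi_6*chi_6, chi_6> = (1/20)[1*(4)*conj(2) + 1*(4)*conj(2) + 2*(3/2 - sqrt(5)/2)*conj(-1/2 + sqrt(5)/2) + 2*(sqrt(5)/2 + 3/2)*conj(-sqrt(5)/2 - 1/2) + 2*(sqrt(5)/2 + 3/2)*conj(-sqrt(5)/2 - 1/2) + 2*(3/2 - sqrt(5)/2)*conj(-1/2 + sqrt(5)/2) + 5*(0)*conj(0) + 5*(0)*conj(0)]
      = (1/20)[(8) + (8) + (-4 + 2*sqrt(5)) + (-2*sqrt(5) - 4) + (-2*sqrt(5) - 4) + (-4 + 2*sqrt(5)) + (0) + (0)] = 0/20 = 0
  <chi_6*chi_6, chi_7> = (1/20)[1*(4)*conj(2) + 1*(4)*conj(-2) + 2*(3/2 - sqrt(5)/2)*conj(1/2 - sqrt(5)/2) + 2*(sqrt(5)/2 + 3/2)*conj(-sqrt(5)/2 - 1/2) + 2*(sqrt(5)/2 + 3/2)*conj(1/2 + sqrt(5)/2) + 2*(3/2 - sqrt(5)/2)*conj(-1/2 + sqrt(5)/2) + 5*(0)*conj(0) + 5*(0)*conj(0)]
      = (1/20)[(8) + (-8) + (4 - 2*sqrt(5)) + (-2*sqrt(5) - 4) + (4 + 2*sqrt(5)) + (-4 + 2*sqrt(5)) + (0) + (0)] = 0/20 = 0
  <chi_6*chi_6, chi_8> = (1/20)[1*(4)*conj(2) + 1*(4)*conj(2) + 2*(3/2 - sqrt(5)/2)*conj(-sqrt(5)/2 - 1/2) + 2*(sqrt(5)/2 + 3/2)*conj(-1/2 + sqrt(5)/2) + 2*(sqrt(5)/2 + 3/2)*conj(-1/2 + sqrt(5)/2) + 2*(3/2 - sqrt(5)/2)*conj(-sqrt(5)/2 - 1/2) + 5*(0)*conj(0) + 5*(0)*conj(0)]
      = (1/20)[(8) + (8) + (1 - sqrt(5)) + (1 + sqrt(5)) + (1 + sqrt(5)) + (1 - sqrt(5)) + (0) + (0)] = 20/20 = 1
Hence the multiplicities are chi_1: 1, chi_2: 1, chi_8: 1. Dimension check: dim(chi_6)*dim(chi_6) = 2*2 = 4 and sum (mult * dim) = 1*1 + 1*1 + 1*2 = 4.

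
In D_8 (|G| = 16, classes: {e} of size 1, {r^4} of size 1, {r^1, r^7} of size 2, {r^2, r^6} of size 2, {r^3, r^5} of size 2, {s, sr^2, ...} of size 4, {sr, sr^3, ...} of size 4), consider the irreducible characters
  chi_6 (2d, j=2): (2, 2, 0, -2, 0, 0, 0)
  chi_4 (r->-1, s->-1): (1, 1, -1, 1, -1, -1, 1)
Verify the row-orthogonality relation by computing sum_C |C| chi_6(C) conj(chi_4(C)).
Sum = 0; so <chi_6, chi_4> = 0 (distinct irreducibles are orthogonal).

Justification: Compute term by term over conjugacy classes (|C| * chi_6(C) * conj(chi_4(C))):
  1*(2)*conj(1) + 1*(2)*conj(1) + 2*(0)*conj(-1) + 2*(-2)*conj(1) + 2*(0)*conj(-1) + 4*(0)*conj(-1) + 4*(0)*conj(1)
  = (2) + (2) + (0) + (-4) + (0) + (0) + (0)
  = 0.
Dividing by |G| = 16 gives 0/16 = 0, matching the row-orthogonality relation <chi_6, chi_4> = [chi_6 = chi_4].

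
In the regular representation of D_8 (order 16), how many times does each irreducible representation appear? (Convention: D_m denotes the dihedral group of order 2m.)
Each irreducible V_i of dimension d_i appears with multiplicity d_i, i.e. rho_reg = (direct sum over all irreducibles V_i) d_i V_i. The irreducible dimensions for D_8 are 1, 1, 1, 1, 2, 2, 2: 4 irreducibles of dimension 1, each with multiplicity 1; 3 irreducibles of dimension 2, each with multiplicity 2. Total dimension 4*1*1 + 3*2*2 = 16 = |G|.

Derivation: General theorem: in the regular representation of a finite group G, each irreducible appears with multiplicity equal to its dimension. Check: dim(rho_reg) = sum d_i^2 = 1 + 1 + 1 + 1 + 4 + 4 + 4 = 16 = |G|.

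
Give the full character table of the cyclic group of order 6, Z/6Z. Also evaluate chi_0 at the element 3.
Character table of Z/6Z (irreps indexed chi_0,...,chi_5 with chi_k(m) = zeta_6^(k*m), zeta_6 = exp(2*pi*i/6)):
  irrep \ class  {0} (size 1)  {1} (size 1)    {2} (size 1)    {3} (size 1)  {4} (size 1)    {5} (size 1)  
  chi_0          1             1               1               1             1               1             
  chi_1          1             exp(I*pi/3)     exp(2*I*pi/3)   -1            exp(-2*I*pi/3)  exp(-I*pi/3)  
  chi_2          1             exp(2*I*pi/3)   exp(-2*I*pi/3)  1             exp(2*I*pi/3)   exp(-2*I*pi/3)
  chi_3          1             -1              1               -1            1               -1            
  chi_4          1             exp(-2*I*pi/3)  exp(2*I*pi/3)   1             exp(-2*I*pi/3)  exp(2*I*pi/3) 
  chi_5          1             exp(-I*pi/3)    exp(-2*I*pi/3)  -1            exp(2*I*pi/3)   exp(I*pi/3)   

Spot check: chi_0(3) = zeta_6^(0*3) = zeta_6^0 = 1.

Argument: Z/6Z is abelian, so all 6 irreducible complex representations are 1-dimensional. They are given by chi_k(m) = zeta_6^(k*m) for k = 0,...,5. Row orthogonality: sum_m chi_k(m) conj(chi_l(m)) = 6 * [k = l].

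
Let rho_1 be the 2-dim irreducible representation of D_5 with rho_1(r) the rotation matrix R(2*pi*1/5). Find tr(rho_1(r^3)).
chi_{rho_1}(r^3) = 2*cos(2*pi*1*3/5) = -sqrt(5)/2 - 1/2

Why: rho_1(r^3) is rotation by angle 2*pi*1*3/5, whose trace is 2*cos(2*pi*1*3/5) = -sqrt(5)/2 - 1/2.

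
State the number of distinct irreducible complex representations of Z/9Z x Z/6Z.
54

Reasoning: The number of irreducible complex representations of a finite group equals its number of conjugacy classes. Z/9Z x Z/6Z is abelian of order 54, so every element is its own conjugacy class: 54 classes, so Z/9Z x Z/6Z (order 54) has exactly 54 irreducible complex representations.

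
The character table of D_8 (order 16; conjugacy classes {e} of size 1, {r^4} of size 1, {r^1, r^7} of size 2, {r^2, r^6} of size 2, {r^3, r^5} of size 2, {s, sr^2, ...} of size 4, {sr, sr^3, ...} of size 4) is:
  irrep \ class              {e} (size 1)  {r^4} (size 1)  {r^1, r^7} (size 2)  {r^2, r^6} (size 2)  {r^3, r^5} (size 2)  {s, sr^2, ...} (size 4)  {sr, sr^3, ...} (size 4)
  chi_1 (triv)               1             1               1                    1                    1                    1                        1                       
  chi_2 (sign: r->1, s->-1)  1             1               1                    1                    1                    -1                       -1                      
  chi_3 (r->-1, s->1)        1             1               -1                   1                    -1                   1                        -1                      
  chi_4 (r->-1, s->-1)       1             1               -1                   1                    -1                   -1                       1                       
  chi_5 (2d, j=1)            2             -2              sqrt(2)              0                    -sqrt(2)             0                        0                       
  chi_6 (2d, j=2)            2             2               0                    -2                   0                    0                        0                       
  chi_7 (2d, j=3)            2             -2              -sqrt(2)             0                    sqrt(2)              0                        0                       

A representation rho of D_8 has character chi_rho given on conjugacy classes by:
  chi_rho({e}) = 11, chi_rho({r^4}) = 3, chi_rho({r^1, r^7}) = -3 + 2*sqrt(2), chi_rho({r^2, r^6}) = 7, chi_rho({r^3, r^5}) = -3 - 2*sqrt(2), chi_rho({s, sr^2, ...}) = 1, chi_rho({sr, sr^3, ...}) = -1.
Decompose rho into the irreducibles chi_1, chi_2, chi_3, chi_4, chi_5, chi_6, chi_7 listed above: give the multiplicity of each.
Multiplicities: chi_1: 1, chi_2: 1, chi_3: 3, chi_4: 2, chi_5: 2, chi_6: 0, chi_7: 0.

Reasoning: Use <chi_rho, chi> = (1/|G|) sum_C |C| * chi_rho(C) * conj(chi(C)) with |G| = 16 for each irreducible chi in the table:
  <chi_rho, chi_1> = (1/16)[1*(11)*conj(1) + 1*(3)*conj(1) + 2*(-3 + 2*sqrt(2))*conj(1) + 2*(7)*conj(1) + 2*(-3 - 2*sqrt(2))*conj(1) + 4*(1)*conj(1) + 4*(-1)*conj(1)]
      = (1/16)[(11) + (3) + (-6 + 4*sqrt(2)) + (14) + (-6 - 4*sqrt(2)) + (4) + (-4)] = 16/16 = 1
  <chi_rho, chi_2> = (1/16)[1*(11)*conj(1) + 1*(3)*conj(1) + 2*(-3 + 2*sqrt(2))*conj(1) + 2*(7)*conj(1) + 2*(-3 - 2*sqrt(2))*conj(1) + 4*(1)*conj(-1) + 4*(-1)*conj(-1)]
      = (1/16)[(11) + (3) + (-6 + 4*sqrt(2)) + (14) + (-6 - 4*sqrt(2)) + (-4) + (4)] = 16/16 = 1
  <chi_rho, chi_3> = (1/16)[1*(11)*conj(1) + 1*(3)*conj(1) + 2*(-3 + 2*sqrt(2))*conj(-1) + 2*(7)*conj(1) + 2*(-3 - 2*sqrt(2))*conj(-1) + 4*(1)*conj(1) + 4*(-1)*conj(-1)]
      = (1/16)[(11) + (3) + (6 - 4*sqrt(2)) + (14) + (4*sqrt(2) + 6) + (4) + (4)] = 48/16 = 3
  <chi_rho, chi_4> = (1/16)[1*(11)*conj(1) + 1*(3)*conj(1) + 2*(-3 + 2*sqrt(2))*conj(-1) + 2*(7)*conj(1) + 2*(-3 - 2*sqrt(2))*conj(-1) + 4*(1)*conj(-1) + 4*(-1)*conj(1)]
      = (1/16)[(11) + (3) + (6 - 4*sqrt(2)) + (14) + (4*sqrt(2) + 6) + (-4) + (-4)] = 32/16 = 2
  <chi_rho, chi_5> = (1/16)[1*(11)*conj(2) + 1*(3)*conj(-2) + 2*(-3 + 2*sqrt(2))*conj(sqrt(2)) + 2*(7)*conj(0) + 2*(-3 - 2*sqrt(2))*conj(-sqrt(2)) + 4*(1)*conj(0) + 4*(-1)*conj(0)]
      = (1/16)[(22) + (-6) + (8 - 6*sqrt(2)) + (0) + (8 + 6*sqrt(2)) + (0) + (0)] = 32/16 = 2
  <chi_rho, chi_6> = (1/16)[1*(11)*conj(2) + 1*(3)*conj(2) + 2*(-3 + 2*sqrt(2))*conj(0) + 2*(7)*conj(-2) + 2*(-3 - 2*sqrt(2))*conj(0) + 4*(1)*conj(0) + 4*(-1)*conj(0)]
      = (1/16)[(22) + (6) + (0) + (-28) + (0) + (0) + (0)] = 0/16 = 0
  <chi_rho, chi_7> = (1/16)[1*(11)*conj(2) + 1*(3)*conj(-2) + 2*(-3 + 2*sqrt(2))*conj(-sqrt(2)) + 2*(7)*conj(0) + 2*(-3 - 2*sqrt(2))*conj(sqrt(2)) + 4*(1)*conj(0) + 4*(-1)*conj(0)]
      = (1/16)[(22) + (-6) + (-8 + 6*sqrt(2)) + (0) + (-6*sqrt(2) - 8) + (0) + (0)] = 0/16 = 0
Dimension check: dim(rho) = sum (mult * dim) = 1*1 + 1*1 + 3*1 + 2*1 + 2*2 + 0*2 + 0*2 = 11 = chi_rho(e) = 11.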